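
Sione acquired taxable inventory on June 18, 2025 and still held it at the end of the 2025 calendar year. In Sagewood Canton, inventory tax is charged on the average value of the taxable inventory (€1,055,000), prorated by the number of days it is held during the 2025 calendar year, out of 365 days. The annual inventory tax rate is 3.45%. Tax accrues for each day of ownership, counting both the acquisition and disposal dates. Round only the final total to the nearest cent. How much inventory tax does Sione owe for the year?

€19,644.68

Days held (June 18 – December 31, 2025): 197 out of 365
Tax = €1,055,000 × 3.45% × 197/365 = €19,644.6781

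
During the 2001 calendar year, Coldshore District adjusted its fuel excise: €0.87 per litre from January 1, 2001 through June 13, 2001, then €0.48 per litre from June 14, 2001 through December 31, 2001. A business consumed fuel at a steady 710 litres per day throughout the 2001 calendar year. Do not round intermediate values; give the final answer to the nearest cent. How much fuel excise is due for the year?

€169,803.60

January 1 – June 13, 2001: 164 days × 710 litres/day = 116,440 litres at €0.87/litre → €101,302.80
June 14 – December 31, 2001: 201 days × 710 litres/day = 142,710 litres at €0.48/litre → €68,500.80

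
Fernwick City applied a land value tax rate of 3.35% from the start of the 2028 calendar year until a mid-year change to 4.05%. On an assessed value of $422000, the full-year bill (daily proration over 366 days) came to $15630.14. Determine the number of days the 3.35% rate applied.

181 days

Let d = days at the first rate; then 366 − d days at the second rate.
$422000 × [3.35%·d + 4.05%·(366−d)] / 366 = $15630.14
Solving gives d = 181, so the new rate took effect on 30 Jun 2028.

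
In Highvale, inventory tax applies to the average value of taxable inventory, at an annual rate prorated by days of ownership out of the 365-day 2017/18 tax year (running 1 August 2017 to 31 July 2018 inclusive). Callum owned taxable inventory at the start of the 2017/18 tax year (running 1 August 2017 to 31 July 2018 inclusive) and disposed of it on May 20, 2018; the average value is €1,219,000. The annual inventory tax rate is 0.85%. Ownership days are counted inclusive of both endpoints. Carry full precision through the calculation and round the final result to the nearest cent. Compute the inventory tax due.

Days held (August 1, 2017 – May 20, 2018): 293 out of 365
Tax = €1,219,000 × 0.85% × 293/365 = €8,317.5877

€8,317.59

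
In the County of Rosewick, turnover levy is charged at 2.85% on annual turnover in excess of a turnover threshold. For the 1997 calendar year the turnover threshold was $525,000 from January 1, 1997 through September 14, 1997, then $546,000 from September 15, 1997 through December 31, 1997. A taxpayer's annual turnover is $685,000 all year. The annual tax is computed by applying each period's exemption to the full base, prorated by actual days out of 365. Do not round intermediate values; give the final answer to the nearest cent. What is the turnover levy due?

January 1 – September 14, 1997: 257 days, exemption $525,000 → ($685,000 − $525,000) × 2.85% × 257/365 = $3,210.7397
September 15 – December 31, 1997: 108 days, exemption $546,000 → ($685,000 − $546,000) × 2.85% × 108/365 = $1,172.1699
Total = $4,382.9096

$4,382.91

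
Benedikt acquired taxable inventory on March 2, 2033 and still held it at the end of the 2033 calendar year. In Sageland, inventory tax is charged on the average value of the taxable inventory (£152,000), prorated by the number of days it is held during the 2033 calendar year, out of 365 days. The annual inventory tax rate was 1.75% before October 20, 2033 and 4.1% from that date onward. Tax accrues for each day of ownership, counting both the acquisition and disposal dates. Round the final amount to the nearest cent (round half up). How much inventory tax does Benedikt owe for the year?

March 2 – October 19, 2033: 232 days at 1.75% → £152,000 × 1.75% × 232/365 = £1,690.7397
October 20 – December 31, 2033: 73 days at 4.1% → £152,000 × 4.1% × 73/365 = £1,246.4000
Total = £2,937.1397

£2,937.14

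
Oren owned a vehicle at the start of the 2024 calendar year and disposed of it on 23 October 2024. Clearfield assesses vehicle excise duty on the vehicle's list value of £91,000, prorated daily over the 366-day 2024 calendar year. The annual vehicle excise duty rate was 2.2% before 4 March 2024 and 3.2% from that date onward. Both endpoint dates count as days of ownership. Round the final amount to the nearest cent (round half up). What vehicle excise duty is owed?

£2,206.38

1 January – 3 March 2024: 63 days at 2.2% → £91,000 × 2.2% × 63/366 = £344.6066
4 March – 23 October 2024: 234 days at 3.2% → £91,000 × 3.2% × 234/366 = £1,861.7705
Total = £2,206.3770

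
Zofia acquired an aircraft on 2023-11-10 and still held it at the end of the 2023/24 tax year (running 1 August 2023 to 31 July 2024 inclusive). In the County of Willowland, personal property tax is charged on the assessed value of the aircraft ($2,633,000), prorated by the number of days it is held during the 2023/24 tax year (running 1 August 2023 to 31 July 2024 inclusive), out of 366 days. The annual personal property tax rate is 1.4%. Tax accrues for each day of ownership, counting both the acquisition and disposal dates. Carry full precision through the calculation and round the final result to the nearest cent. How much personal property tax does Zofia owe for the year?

Days held (2023-11-10 to 2024-07-31): 265 out of 366
Tax = $2,633,000 × 1.4% × 265/366 = $26,689.6995

$26,689.70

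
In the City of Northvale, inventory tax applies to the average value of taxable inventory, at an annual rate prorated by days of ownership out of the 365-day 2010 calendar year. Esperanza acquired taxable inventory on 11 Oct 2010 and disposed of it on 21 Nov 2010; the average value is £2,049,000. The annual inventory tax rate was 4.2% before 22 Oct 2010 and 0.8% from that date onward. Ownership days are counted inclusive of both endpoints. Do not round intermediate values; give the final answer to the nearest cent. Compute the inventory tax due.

£3,985.73

11 Oct – 21 Oct 2010: 11 days at 4.2% → £2,049,000 × 4.2% × 11/365 = £2,593.5288
22 Oct – 21 Nov 2010: 31 days at 0.8% → £2,049,000 × 0.8% × 31/365 = £1,392.1973
Total = £3,985.7260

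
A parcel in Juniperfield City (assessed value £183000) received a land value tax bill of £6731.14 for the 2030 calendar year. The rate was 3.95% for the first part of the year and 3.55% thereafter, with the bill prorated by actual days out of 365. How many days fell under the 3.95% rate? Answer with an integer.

Let d = days at the first rate; then 365 − d days at the second rate.
£183000 × [3.95%·d + 3.55%·(365−d)] / 365 = £6731.14
Solving gives d = 117, so the new rate took effect on 28 Apr 2030.

117 days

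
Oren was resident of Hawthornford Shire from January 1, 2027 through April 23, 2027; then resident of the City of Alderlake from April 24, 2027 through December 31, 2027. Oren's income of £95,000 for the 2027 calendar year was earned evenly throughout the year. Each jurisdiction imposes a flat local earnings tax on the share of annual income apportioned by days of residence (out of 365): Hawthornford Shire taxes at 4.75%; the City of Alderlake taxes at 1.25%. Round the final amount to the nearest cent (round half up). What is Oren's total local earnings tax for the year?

Hawthornford Shire, January 1 – April 23, 2027: 113 days → £95,000 × 4.75% × 113/365 = £1,397.0205
The City of Alderlake, April 24 – December 31, 2027: 252 days → £95,000 × 1.25% × 252/365 = £819.8630
Total = £2,216.8836

£2,216.88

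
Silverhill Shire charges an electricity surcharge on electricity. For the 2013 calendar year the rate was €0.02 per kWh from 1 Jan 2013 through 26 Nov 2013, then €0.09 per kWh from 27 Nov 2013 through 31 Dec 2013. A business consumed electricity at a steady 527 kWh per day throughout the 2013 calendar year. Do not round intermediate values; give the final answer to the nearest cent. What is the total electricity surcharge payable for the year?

€5,138.25

1 Jan – 26 Nov 2013: 330 days × 527 kWh/day = 173,910 kWh at €0.02/kWh → €3,478.20
27 Nov – 31 Dec 2013: 35 days × 527 kWh/day = 18,445 kWh at €0.09/kWh → €1,660.05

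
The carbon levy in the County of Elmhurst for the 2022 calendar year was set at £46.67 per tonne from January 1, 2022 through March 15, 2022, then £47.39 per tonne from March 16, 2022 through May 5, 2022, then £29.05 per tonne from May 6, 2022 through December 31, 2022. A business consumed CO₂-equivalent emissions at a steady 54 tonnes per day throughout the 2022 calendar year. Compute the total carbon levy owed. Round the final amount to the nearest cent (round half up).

£693,493.38

January 1 – March 15, 2022: 74 days × 54 tonnes/day = 3,996 tonnes at £46.67/tonne → £186,493.32
March 16 – May 5, 2022: 51 days × 54 tonnes/day = 2,754 tonnes at £47.39/tonne → £130,512.06
May 6 – December 31, 2022: 240 days × 54 tonnes/day = 12,960 tonnes at £29.05/tonne → £376,488.00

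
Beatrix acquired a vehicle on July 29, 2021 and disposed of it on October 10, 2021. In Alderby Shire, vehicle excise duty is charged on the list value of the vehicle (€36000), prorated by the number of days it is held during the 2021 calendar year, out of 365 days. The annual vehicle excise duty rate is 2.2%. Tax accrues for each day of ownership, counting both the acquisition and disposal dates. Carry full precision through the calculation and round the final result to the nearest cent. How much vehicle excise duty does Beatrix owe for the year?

Days held (July 29 – October 10, 2021): 74 out of 365
Tax = €36000 × 2.2% × 74/365 = €160.5699

€160.57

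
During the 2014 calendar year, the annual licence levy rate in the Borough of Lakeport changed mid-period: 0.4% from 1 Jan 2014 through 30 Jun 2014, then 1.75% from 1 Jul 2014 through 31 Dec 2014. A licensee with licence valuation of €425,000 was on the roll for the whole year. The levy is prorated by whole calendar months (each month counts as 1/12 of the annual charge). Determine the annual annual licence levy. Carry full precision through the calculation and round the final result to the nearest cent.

€4,568.75

1 Jan – 30 Jun 2014: 6 months at 0.4% → €425,000 × 0.4% × 6/12 = €850.0000
1 Jul – 31 Dec 2014: 6 months at 1.75% → €425,000 × 1.75% × 6/12 = €3,718.7500
Total = €4,568.7500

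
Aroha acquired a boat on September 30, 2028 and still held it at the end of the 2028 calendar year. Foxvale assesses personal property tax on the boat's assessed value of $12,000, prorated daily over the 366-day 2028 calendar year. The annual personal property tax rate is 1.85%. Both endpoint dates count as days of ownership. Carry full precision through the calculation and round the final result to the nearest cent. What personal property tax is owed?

Days held (September 30 – December 31, 2028): 93 out of 366
Tax = $12,000 × 1.85% × 93/366 = $56.4098

$56.41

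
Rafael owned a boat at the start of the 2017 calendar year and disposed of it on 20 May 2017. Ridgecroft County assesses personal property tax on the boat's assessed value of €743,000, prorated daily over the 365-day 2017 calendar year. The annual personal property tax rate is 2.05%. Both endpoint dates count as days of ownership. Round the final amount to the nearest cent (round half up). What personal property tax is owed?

€5,842.22

Days held (1 January – 20 May 2017): 140 out of 365
Tax = €743,000 × 2.05% × 140/365 = €5,842.2192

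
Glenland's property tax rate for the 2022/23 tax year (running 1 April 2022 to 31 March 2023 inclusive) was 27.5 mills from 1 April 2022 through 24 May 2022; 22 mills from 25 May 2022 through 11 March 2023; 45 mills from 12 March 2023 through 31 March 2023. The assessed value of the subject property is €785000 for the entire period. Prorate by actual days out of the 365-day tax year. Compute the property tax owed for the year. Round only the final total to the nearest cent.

€18898.07

1 April – 24 May 2022: 54 days at 27.5 mills → €785000 × 2.75% × 54/365 = €3193.7671
25 May 2022 – 11 March 2023: 291 days at 22 mills → €785000 × 2.2% × 291/365 = €13768.6849
12 March – 31 March 2023: 20 days at 45 mills → €785000 × 4.5% × 20/365 = €1935.6164
Total = €18898.0685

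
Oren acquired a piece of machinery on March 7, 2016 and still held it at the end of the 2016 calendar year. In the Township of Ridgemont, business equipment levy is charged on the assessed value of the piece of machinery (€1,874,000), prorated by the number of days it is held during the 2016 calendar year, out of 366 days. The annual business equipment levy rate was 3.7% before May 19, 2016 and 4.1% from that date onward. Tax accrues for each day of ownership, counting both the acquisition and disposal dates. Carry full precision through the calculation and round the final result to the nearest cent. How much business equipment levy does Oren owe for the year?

March 7 – May 18, 2016: 73 days at 3.7% → €1,874,000 × 3.7% × 73/366 = €13,829.7104
May 19 – December 31, 2016: 227 days at 4.1% → €1,874,000 × 4.1% × 227/366 = €47,653.8743
Total = €61,483.5847

€61,483.58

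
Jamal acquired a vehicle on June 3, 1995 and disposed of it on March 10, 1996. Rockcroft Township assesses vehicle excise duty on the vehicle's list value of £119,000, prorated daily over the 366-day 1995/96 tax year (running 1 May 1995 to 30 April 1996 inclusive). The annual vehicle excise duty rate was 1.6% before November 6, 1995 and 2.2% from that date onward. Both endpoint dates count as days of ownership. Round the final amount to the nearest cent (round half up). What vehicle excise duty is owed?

£1,712.82

June 3 – November 5, 1995: 156 days at 1.6% → £119,000 × 1.6% × 156/366 = £811.5410
November 6, 1995 – March 10, 1996: 126 days at 2.2% → £119,000 × 2.2% × 126/366 = £901.2787
Total = £1,712.8197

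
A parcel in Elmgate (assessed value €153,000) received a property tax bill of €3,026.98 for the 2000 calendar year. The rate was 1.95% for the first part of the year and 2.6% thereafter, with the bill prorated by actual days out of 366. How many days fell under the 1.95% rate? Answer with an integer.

350 days

Let d = days at the first rate; then 366 − d days at the second rate.
€153,000 × [1.95%·d + 2.6%·(366−d)] / 366 = €3,026.98
Solving gives d = 350, so the new rate took effect on December 16, 2000.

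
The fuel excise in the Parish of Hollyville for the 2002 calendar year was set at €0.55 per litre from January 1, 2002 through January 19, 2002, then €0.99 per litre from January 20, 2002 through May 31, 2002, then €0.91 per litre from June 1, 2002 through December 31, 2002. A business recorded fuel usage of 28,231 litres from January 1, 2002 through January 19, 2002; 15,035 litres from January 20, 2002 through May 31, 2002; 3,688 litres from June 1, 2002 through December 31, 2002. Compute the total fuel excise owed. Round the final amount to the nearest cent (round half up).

January 1 – January 19, 2002: 28,231 litres at €0.55/litre → €15,527.05
January 20 – May 31, 2002: 15,035 litres at €0.99/litre → €14,884.65
June 1 – December 31, 2002: 3,688 litres at €0.91/litre → €3,356.08

€33,767.78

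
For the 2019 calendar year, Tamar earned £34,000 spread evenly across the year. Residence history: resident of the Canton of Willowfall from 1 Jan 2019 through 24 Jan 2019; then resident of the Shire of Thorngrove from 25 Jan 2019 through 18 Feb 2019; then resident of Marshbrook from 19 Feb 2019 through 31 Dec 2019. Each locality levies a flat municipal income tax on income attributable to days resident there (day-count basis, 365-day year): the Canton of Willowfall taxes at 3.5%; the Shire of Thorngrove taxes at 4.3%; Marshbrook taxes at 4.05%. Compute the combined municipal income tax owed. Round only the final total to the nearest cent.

£1,370.53

The Canton of Willowfall, 1 Jan – 24 Jan 2019: 24 days → £34,000 × 3.5% × 24/365 = £78.2466
The Shire of Thorngrove, 25 Jan – 18 Feb 2019: 25 days → £34,000 × 4.3% × 25/365 = £100.1370
Marshbrook, 19 Feb – 31 Dec 2019: 316 days → £34,000 × 4.05% × 316/365 = £1,192.1425
Total = £1,370.5260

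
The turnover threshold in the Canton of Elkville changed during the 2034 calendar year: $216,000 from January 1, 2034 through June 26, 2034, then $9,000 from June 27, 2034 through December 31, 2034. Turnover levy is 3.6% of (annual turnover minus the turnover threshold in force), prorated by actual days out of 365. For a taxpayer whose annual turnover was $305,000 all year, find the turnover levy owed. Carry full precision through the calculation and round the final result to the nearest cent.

January 1 – June 26, 2034: 177 days, exemption $216,000 → ($305,000 − $216,000) × 3.6% × 177/365 = $1,553.7205
June 27 – December 31, 2034: 188 days, exemption $9,000 → ($305,000 − $9,000) × 3.6% × 188/365 = $5,488.5699
Total = $7,042.2904

$7,042.29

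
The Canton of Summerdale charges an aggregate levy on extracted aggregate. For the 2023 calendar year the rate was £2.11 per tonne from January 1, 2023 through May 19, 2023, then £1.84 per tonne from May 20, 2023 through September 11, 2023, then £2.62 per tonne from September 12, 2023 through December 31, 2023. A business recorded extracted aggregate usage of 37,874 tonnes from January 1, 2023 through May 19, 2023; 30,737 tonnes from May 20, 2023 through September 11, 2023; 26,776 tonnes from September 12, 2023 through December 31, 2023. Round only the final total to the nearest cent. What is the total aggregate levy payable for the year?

£206623.34

January 1 – May 19, 2023: 37,874 tonnes at £2.11/tonne → £79914.14
May 20 – September 11, 2023: 30,737 tonnes at £1.84/tonne → £56556.08
September 12 – December 31, 2023: 26,776 tonnes at £2.62/tonne → £70153.12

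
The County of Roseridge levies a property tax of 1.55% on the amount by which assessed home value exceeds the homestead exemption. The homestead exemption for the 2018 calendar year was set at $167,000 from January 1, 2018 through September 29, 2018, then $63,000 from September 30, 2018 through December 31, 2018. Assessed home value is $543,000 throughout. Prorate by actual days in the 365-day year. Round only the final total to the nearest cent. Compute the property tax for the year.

$6,238.73

January 1 – September 29, 2018: 272 days, exemption $167,000 → ($543,000 − $167,000) × 1.55% × 272/365 = $4,343.0575
September 30 – December 31, 2018: 93 days, exemption $63,000 → ($543,000 − $63,000) × 1.55% × 93/365 = $1,895.6712
Total = $6,238.7288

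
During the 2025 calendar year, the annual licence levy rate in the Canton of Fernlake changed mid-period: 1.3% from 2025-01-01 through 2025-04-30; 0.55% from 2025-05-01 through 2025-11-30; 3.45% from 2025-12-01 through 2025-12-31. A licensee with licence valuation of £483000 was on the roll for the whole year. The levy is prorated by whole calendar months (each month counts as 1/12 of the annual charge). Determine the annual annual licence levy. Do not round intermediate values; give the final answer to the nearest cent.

£5031.25

2025-01-01 to 2025-04-30: 4 months at 1.3% → £483000 × 1.3% × 4/12 = £2093.0000
2025-05-01 to 2025-11-30: 7 months at 0.55% → £483000 × 0.55% × 7/12 = £1549.6250
2025-12-01 to 2025-12-31: 1 month at 3.45% → £483000 × 3.45% × 1/12 = £1388.6250
Total = £5031.2500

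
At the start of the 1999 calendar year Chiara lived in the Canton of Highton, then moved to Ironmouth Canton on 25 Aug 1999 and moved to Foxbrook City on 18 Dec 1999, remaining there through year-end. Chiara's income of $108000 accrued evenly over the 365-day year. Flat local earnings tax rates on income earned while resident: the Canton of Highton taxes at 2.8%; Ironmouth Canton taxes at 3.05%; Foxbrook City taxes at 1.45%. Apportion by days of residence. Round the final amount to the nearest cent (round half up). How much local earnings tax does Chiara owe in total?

The Canton of Highton, 1 Jan – 24 Aug 1999: 236 days → $108000 × 2.8% × 236/365 = $1955.2438
Ironmouth Canton, 25 Aug – 17 Dec 1999: 115 days → $108000 × 3.05% × 115/365 = $1037.8356
Foxbrook City, 18 Dec – 31 Dec 1999: 14 days → $108000 × 1.45% × 14/365 = $60.0658
Total = $3053.1452

$3053.15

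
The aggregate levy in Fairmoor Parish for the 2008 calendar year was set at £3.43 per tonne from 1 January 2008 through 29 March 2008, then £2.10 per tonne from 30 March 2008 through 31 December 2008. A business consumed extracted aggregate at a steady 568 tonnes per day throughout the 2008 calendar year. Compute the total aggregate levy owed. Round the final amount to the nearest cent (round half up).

£503,798.96

1 January – 29 March 2008: 89 days × 568 tonnes/day = 50,552 tonnes at £3.43/tonne → £173,393.36
30 March – 31 December 2008: 277 days × 568 tonnes/day = 157,336 tonnes at £2.10/tonne → £330,405.60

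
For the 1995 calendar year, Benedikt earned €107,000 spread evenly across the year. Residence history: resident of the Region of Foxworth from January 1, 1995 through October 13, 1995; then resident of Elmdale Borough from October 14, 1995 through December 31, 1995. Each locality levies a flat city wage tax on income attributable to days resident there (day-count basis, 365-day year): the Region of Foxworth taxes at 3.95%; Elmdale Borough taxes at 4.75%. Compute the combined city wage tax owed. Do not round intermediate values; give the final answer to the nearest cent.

€4,411.77

The Region of Foxworth, January 1 – October 13, 1995: 286 days → €107,000 × 3.95% × 286/365 = €3,311.7233
Elmdale Borough, October 14 – December 31, 1995: 79 days → €107,000 × 4.75% × 79/365 = €1,100.0479
Total = €4,411.7712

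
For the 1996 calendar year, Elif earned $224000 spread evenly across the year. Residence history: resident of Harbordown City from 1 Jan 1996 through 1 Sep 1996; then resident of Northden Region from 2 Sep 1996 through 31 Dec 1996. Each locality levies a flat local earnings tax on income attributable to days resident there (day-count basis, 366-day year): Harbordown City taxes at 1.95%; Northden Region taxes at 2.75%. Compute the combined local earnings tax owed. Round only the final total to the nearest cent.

$4960.44

Harbordown City, 1 Jan – 1 Sep 1996: 245 days → $224000 × 1.95% × 245/366 = $2923.9344
Northden Region, 2 Sep – 31 Dec 1996: 121 days → $224000 × 2.75% × 121/366 = $2036.5027
Total = $4960.4372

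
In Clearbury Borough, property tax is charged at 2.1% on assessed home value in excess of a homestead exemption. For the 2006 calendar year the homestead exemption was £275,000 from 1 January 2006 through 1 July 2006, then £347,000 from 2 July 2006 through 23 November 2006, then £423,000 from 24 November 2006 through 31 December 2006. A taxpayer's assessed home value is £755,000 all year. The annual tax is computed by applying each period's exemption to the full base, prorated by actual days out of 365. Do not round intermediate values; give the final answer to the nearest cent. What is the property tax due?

£9,155.77

1 January – 1 July 2006: 182 days, exemption £275,000 → (£755,000 − £275,000) × 2.1% × 182/365 = £5,026.1918
2 July – 23 November 2006: 145 days, exemption £347,000 → (£755,000 − £347,000) × 2.1% × 145/365 = £3,403.7260
24 November – 31 December 2006: 38 days, exemption £423,000 → (£755,000 − £423,000) × 2.1% × 38/365 = £725.8521
Total = £9,155.7699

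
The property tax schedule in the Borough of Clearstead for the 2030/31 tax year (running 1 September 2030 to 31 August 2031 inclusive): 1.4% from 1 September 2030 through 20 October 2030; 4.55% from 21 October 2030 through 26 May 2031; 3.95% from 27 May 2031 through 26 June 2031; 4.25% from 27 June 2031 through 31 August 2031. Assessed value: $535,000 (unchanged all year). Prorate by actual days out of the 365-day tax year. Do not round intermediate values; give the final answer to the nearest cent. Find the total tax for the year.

1 September – 20 October 2030: 50 days at 1.4% → $535,000 × 1.4% × 50/365 = $1,026.0274
21 October 2030 – 26 May 2031: 218 days at 4.55% → $535,000 × 4.55% × 218/365 = $14,538.8082
27 May – 26 June 2031: 31 days at 3.95% → $535,000 × 3.95% × 31/365 = $1,794.8151
27 June – 31 August 2031: 66 days at 4.25% → $535,000 × 4.25% × 66/365 = $4,111.4384
Total = $21,471.0890

$21,471.09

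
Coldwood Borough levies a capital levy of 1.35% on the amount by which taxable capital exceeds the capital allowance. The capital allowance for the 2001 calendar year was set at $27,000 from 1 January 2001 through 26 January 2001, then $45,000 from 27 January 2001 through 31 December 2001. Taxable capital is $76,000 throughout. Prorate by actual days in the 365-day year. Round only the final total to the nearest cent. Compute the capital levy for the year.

1 January – 26 January 2001: 26 days, exemption $27,000 → ($76,000 − $27,000) × 1.35% × 26/365 = $47.1205
27 January – 31 December 2001: 339 days, exemption $45,000 → ($76,000 − $45,000) × 1.35% × 339/365 = $388.6890
Total = $435.8096

$435.81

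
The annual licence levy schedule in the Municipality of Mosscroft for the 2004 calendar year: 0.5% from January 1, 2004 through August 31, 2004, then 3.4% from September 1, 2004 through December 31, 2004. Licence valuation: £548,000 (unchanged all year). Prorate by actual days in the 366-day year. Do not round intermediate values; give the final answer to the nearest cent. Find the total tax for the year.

January 1 – August 31, 2004: 244 days at 0.5% → £548,000 × 0.5% × 244/366 = £1,826.6667
September 1 – December 31, 2004: 122 days at 3.4% → £548,000 × 3.4% × 122/366 = £6,210.6667
Total = £8,037.3333

£8,037.33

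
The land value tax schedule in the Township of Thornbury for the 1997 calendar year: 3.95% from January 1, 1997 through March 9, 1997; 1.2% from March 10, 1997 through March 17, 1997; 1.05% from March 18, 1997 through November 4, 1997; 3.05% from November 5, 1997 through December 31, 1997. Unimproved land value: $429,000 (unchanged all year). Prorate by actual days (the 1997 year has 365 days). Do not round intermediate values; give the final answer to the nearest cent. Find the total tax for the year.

January 1 – March 9, 1997: 68 days at 3.95% → $429,000 × 3.95% × 68/365 = $3,156.9699
March 10 – March 17, 1997: 8 days at 1.2% → $429,000 × 1.2% × 8/365 = $112.8329
March 18 – November 4, 1997: 232 days at 1.05% → $429,000 × 1.05% × 232/365 = $2,863.1342
November 5 – December 31, 1997: 57 days at 3.05% → $429,000 × 3.05% × 57/365 = $2,043.3329
Total = $8,176.2699

$8,176.27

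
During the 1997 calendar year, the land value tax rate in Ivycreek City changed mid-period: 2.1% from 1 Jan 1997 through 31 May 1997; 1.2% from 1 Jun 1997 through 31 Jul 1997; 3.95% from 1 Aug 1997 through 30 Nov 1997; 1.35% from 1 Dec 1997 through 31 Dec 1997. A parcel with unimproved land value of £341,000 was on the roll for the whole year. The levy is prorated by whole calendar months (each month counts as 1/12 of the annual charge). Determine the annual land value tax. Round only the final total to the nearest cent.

1 Jan – 31 May 1997: 5 months at 2.1% → £341,000 × 2.1% × 5/12 = £2,983.7500
1 Jun – 31 Jul 1997: 2 months at 1.2% → £341,000 × 1.2% × 2/12 = £682.0000
1 Aug – 30 Nov 1997: 4 months at 3.95% → £341,000 × 3.95% × 4/12 = £4,489.8333
1 Dec – 31 Dec 1997: 1 month at 1.35% → £341,000 × 1.35% × 1/12 = £383.6250
Total = £8,539.2083

£8,539.21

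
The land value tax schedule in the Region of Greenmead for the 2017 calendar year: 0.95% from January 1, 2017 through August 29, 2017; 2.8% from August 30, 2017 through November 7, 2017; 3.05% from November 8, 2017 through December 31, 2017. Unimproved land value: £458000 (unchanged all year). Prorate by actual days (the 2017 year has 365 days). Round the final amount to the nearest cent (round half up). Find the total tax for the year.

January 1 – August 29, 2017: 241 days at 0.95% → £458000 × 0.95% × 241/365 = £2872.8521
August 30 – November 7, 2017: 70 days at 2.8% → £458000 × 2.8% × 70/365 = £2459.3973
November 8 – December 31, 2017: 54 days at 3.05% → £458000 × 3.05% × 54/365 = £2066.6466
Total = £7398.8959

£7398.90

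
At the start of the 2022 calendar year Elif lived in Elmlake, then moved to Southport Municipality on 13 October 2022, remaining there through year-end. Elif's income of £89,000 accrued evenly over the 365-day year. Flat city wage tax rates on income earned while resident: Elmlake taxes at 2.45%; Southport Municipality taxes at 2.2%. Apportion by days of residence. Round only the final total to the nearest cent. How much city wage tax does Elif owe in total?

Elmlake, 1 January – 12 October 2022: 285 days → £89,000 × 2.45% × 285/365 = £1,702.5822
Southport Municipality, 13 October – 31 December 2022: 80 days → £89,000 × 2.2% × 80/365 = £429.1507
Total = £2,131.7329

£2,131.73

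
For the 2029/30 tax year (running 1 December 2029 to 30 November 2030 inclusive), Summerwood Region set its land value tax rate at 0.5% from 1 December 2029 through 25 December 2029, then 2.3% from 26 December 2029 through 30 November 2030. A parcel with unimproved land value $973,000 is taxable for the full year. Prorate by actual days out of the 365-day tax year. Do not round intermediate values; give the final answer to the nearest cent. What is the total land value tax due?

1 December – 25 December 2029: 25 days at 0.5% → $973,000 × 0.5% × 25/365 = $333.2192
26 December 2029 – 30 November 2030: 340 days at 2.3% → $973,000 × 2.3% × 340/365 = $20,846.1918
Total = $21,179.4110

$21,179.41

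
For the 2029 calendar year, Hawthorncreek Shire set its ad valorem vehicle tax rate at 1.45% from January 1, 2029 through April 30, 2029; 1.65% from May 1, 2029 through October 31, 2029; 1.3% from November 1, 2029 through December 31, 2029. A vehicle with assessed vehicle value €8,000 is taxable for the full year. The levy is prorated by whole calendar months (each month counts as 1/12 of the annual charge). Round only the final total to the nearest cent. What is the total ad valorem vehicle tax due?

€122.00

January 1 – April 30, 2029: 4 months at 1.45% → €8,000 × 1.45% × 4/12 = €38.6667
May 1 – October 31, 2029: 6 months at 1.65% → €8,000 × 1.65% × 6/12 = €66.0000
November 1 – December 31, 2029: 2 months at 1.3% → €8,000 × 1.3% × 2/12 = €17.3333
Total = €122.0000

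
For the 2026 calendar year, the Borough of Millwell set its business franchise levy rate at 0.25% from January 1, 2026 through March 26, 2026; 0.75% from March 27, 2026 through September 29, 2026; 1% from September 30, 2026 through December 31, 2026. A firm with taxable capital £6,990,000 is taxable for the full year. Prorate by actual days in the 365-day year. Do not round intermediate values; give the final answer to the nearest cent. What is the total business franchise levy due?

January 1 – March 26, 2026: 85 days at 0.25% → £6,990,000 × 0.25% × 85/365 = £4,069.5205
March 27 – September 29, 2026: 187 days at 0.75% → £6,990,000 × 0.75% × 187/365 = £26,858.8356
September 30 – December 31, 2026: 93 days at 1% → £6,990,000 × 1% × 93/365 = £17,810.1370
Total = £48,738.4932

£48,738.49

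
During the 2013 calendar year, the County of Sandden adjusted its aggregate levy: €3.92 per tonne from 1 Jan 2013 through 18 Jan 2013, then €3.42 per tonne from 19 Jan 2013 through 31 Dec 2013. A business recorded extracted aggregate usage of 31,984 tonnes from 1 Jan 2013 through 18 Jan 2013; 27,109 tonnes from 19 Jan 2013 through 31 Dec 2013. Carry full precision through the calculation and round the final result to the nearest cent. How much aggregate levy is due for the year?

€218,090.06

1 Jan – 18 Jan 2013: 31,984 tonnes at €3.92/tonne → €125,377.28
19 Jan – 31 Dec 2013: 27,109 tonnes at €3.42/tonne → €92,712.78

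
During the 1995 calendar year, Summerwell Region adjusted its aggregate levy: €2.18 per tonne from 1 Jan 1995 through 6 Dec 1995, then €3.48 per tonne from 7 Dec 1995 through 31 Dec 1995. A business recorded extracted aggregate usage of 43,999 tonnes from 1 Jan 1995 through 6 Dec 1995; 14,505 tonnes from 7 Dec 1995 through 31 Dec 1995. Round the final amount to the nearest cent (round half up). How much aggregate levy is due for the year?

1 Jan – 6 Dec 1995: 43,999 tonnes at €2.18/tonne → €95,917.82
7 Dec – 31 Dec 1995: 14,505 tonnes at €3.48/tonne → €50,477.40

€146,395.22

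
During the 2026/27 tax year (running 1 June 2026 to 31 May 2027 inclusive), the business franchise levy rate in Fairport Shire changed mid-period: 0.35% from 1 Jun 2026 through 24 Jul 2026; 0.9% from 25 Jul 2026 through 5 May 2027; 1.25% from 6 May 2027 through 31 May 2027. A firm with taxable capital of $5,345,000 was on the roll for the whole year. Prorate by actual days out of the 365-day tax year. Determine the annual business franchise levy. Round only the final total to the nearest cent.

$45,088.37

1 Jun – 24 Jul 2026: 54 days at 0.35% → $5,345,000 × 0.35% × 54/365 = $2,767.6849
25 Jul 2026 – 5 May 2027: 285 days at 0.9% → $5,345,000 × 0.9% × 285/365 = $37,561.4384
6 May – 31 May 2027: 26 days at 1.25% → $5,345,000 × 1.25% × 26/365 = $4,759.2466
Total = $45,088.3699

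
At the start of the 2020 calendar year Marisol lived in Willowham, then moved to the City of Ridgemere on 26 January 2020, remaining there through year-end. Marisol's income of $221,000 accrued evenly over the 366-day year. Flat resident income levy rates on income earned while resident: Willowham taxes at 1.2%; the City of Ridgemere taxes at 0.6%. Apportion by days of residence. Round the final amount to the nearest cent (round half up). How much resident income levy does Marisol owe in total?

Willowham, 1 January – 25 January 2020: 25 days → $221,000 × 1.2% × 25/366 = $181.1475
The City of Ridgemere, 26 January – 31 December 2020: 341 days → $221,000 × 0.6% × 341/366 = $1,235.4262
Total = $1,416.5738

$1,416.57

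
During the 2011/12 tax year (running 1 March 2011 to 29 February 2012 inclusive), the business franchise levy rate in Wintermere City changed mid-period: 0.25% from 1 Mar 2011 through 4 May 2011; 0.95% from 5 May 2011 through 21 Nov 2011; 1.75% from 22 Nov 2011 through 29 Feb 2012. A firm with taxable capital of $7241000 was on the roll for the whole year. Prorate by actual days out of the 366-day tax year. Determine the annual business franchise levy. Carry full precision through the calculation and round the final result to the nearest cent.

$75615.03

1 Mar – 4 May 2011: 65 days at 0.25% → $7241000 × 0.25% × 65/366 = $3214.9249
5 May – 21 Nov 2011: 201 days at 0.95% → $7241000 × 0.95% × 201/366 = $37777.8402
22 Nov 2011 – 29 Feb 2012: 100 days at 1.75% → $7241000 × 1.75% × 100/366 = $34622.2678
Total = $75615.0328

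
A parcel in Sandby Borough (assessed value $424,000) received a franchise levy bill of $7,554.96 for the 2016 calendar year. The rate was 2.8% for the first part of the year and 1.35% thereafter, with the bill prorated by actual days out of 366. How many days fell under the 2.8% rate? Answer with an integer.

Let d = days at the first rate; then 366 − d days at the second rate.
$424,000 × [2.8%·d + 1.35%·(366−d)] / 366 = $7,554.96
Solving gives d = 109, so the new rate took effect on 19 Apr 2016.

109 days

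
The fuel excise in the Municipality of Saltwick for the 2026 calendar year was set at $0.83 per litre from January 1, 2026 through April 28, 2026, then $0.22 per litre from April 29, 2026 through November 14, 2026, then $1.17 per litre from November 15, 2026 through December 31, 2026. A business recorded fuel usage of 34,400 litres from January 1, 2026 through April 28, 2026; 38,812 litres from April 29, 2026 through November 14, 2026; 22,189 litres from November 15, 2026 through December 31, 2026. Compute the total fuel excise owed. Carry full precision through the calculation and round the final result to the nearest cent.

$63051.77

January 1 – April 28, 2026: 34,400 litres at $0.83/litre → $28552.00
April 29 – November 14, 2026: 38,812 litres at $0.22/litre → $8538.64
November 15 – December 31, 2026: 22,189 litres at $1.17/litre → $25961.13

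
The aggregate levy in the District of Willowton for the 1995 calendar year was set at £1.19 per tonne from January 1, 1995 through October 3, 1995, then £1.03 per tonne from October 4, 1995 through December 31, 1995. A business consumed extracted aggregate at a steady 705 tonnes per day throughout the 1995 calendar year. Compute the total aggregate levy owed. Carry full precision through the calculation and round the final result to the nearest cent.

£296,177.55

January 1 – October 3, 1995: 276 days × 705 tonnes/day = 194,580 tonnes at £1.19/tonne → £231,550.20
October 4 – December 31, 1995: 89 days × 705 tonnes/day = 62,745 tonnes at £1.03/tonne → £64,627.35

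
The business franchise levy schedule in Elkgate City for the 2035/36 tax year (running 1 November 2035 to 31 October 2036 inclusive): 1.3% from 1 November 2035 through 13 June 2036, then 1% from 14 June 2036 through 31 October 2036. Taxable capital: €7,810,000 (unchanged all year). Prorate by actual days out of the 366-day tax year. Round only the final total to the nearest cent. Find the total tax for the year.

€92,567.70

1 November 2035 – 13 June 2036: 226 days at 1.3% → €7,810,000 × 1.3% × 226/366 = €62,693.3880
14 June – 31 October 2036: 140 days at 1% → €7,810,000 × 1% × 140/366 = €29,874.3169
Total = €92,567.7049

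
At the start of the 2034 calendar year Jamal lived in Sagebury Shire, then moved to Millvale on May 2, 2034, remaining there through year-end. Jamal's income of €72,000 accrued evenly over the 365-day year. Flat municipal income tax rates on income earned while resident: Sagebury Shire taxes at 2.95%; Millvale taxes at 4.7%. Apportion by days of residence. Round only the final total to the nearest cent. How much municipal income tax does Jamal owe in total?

€2,966.30

Sagebury Shire, January 1 – May 1, 2034: 121 days → €72,000 × 2.95% × 121/365 = €704.1205
Millvale, May 2 – December 31, 2034: 244 days → €72,000 × 4.7% × 244/365 = €2,262.1808
Total = €2,966.3014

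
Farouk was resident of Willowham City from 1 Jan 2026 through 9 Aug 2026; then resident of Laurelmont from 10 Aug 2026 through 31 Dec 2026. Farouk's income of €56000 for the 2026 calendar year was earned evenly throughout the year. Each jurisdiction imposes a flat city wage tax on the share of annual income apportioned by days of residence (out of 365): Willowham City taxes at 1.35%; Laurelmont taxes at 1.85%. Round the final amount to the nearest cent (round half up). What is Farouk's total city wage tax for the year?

Willowham City, 1 Jan – 9 Aug 2026: 221 days → €56000 × 1.35% × 221/365 = €457.7425
Laurelmont, 10 Aug – 31 Dec 2026: 144 days → €56000 × 1.85% × 144/365 = €408.7233
Total = €866.4658

€866.47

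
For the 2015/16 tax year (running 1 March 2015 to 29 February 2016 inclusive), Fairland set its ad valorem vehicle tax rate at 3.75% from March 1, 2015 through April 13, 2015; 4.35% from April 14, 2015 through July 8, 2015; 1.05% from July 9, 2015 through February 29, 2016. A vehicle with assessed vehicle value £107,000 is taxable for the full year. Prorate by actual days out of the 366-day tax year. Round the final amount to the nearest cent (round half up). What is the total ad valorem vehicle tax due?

£2,300.50

March 1 – April 13, 2015: 44 days at 3.75% → £107,000 × 3.75% × 44/366 = £482.3770
April 14 – July 8, 2015: 86 days at 4.35% → £107,000 × 4.35% × 86/366 = £1,093.6803
July 9, 2015 – February 29, 2016: 236 days at 1.05% → £107,000 × 1.05% × 236/366 = £724.4426
Total = £2,300.5000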